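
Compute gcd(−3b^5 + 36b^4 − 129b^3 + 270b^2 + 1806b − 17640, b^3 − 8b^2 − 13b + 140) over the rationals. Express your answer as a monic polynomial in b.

b^2 − 3b − 28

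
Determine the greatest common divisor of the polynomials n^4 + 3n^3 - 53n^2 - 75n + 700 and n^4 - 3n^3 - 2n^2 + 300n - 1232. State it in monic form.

Euclidean algorithm in ℚ[n]:
  n^4 + 3n^3 - 53n^2 - 75n + 700 = (n^4 - 3n^3 - 2n^2 + 300n - 1232) + (6n^3 - 51n^2 - 375n + 1932)
  n^4 - 3n^3 - 2n^2 + 300n - 1232 = ((1/6)n + 11/12)(6n^3 - 51n^2 - 375n + 1932) + ((429/4)n^2 + (1287/4)n - 3003)
  6n^3 - 51n^2 - 375n + 1932 = ((8/143)n - 92/143)((429/4)n^2 + (1287/4)n - 3003) + (0)
Last nonzero remainder: (429/4)n^2 + (1287/4)n - 3003. Dividing through by 429/4 gives the monic gcd n^2 + 3n - 28.

n^2 + 3n - 28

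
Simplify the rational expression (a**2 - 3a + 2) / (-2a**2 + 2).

(-a + 2)/(2a + 2)

By polynomial division,
  a**2 - 3a + 2 = (-1/2)(-2a**2 + 2) + (-3a + 3)
  -2a**2 + 2 = ((2/3)a + 2/3)(-3a + 3) + (0)
Last nonzero remainder: -3a + 3. Dividing through by -3 gives the monic gcd a - 1.
Cancel a - 1 from numerator and denominator to get the reduced form.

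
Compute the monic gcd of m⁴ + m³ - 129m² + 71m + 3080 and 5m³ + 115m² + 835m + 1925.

m² + 16m + 55

Repeated division with remainder:
  m⁴ + m³ - 129m² + 71m + 3080 = ((1/5)m - 22/5)(5m³ + 115m² + 835m + 1925) + (210m² + 3360m + 11550)
  5m³ + 115m² + 835m + 1925 = ((1/42)m + 1/6)(210m² + 3360m + 11550) + (0)
Last nonzero remainder: 210m² + 3360m + 11550. Dividing through by 210 gives the monic gcd m² + 16m + 55.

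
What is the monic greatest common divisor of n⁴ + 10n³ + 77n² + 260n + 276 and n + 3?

n + 3

Euclidean algorithm in ℚ[n]:
  n⁴ + 10n³ + 77n² + 260n + 276 = (n³ + 7n² + 56n + 92)(n + 3) + (0)
The last nonzero remainder n + 3 is already monic.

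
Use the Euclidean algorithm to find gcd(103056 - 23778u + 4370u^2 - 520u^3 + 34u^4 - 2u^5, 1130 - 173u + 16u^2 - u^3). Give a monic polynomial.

113 - 6u + u^2

By polynomial division,
  -2u^5 + 34u^4 - 520u^3 + 4370u^2 - 23778u + 103056 = (2u^2 - 2u + 142)(-u^3 + 16u^2 - 173u + 1130) + (-508u^2 + 3048u - 57404)
  -u^3 + 16u^2 - 173u + 1130 = ((1/508)u - 5/254)(-508u^2 + 3048u - 57404) + (0)
Last nonzero remainder: -508u^2 + 3048u - 57404. Dividing through by -508 gives the monic gcd u^2 - 6u + 113.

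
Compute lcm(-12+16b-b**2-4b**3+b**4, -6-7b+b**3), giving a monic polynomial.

-12+4b+15b**2-5b**3-3b**4+b**5

By polynomial division,
  b**4-4b**3-b**2+16b-12 = (b-4)(b**3-7b-6) + (6b**2-6b-36)
  b**3-7b-6 = ((1/6)b+1/6)(6b**2-6b-36) + (0)
Last nonzero remainder: 6b**2-6b-36. Dividing through by 6 gives the monic gcd b**2-b-6.
Then lcm(f, g) = f·g / gcd(f, g); expanding and making the result monic gives the answer.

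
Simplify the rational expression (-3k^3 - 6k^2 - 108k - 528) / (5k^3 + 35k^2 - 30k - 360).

(-3k^2 + 6k - 132)/(5k^2 + 15k - 90)

Euclidean algorithm in ℚ[k]:
  -3k^3 - 6k^2 - 108k - 528 = (-3/5)(5k^3 + 35k^2 - 30k - 360) + (15k^2 - 126k - 744)
  5k^3 + 35k^2 - 30k - 360 = ((1/3)k + 77/15)(15k^2 - 126k - 744) + ((4324/5)k + 17296/5)
  15k^2 - 126k - 744 = ((75/4324)k - 465/2162)((4324/5)k + 17296/5) + (0)
Last nonzero remainder: (4324/5)k + 17296/5. Dividing through by 4324/5 gives the monic gcd k + 4.
Cancel k + 4 from numerator and denominator to get the reduced form.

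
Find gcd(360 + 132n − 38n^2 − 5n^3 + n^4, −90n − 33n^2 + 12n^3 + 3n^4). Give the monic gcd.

Repeated division with remainder:
  n^4 − 5n^3 − 38n^2 + 132n + 360 = (1/3)(3n^4 + 12n^3 − 33n^2 − 90n) + (−9n^3 − 27n^2 + 162n + 360)
  3n^4 + 12n^3 − 33n^2 − 90n = (−(1/3)n − 1/3)(−9n^3 − 27n^2 + 162n + 360) + (12n^2 + 84n + 120)
  −9n^3 − 27n^2 + 162n + 360 = (−(3/4)n + 3)(12n^2 + 84n + 120) + (0)
Last nonzero remainder: 12n^2 + 84n + 120. Dividing through by 12 gives the monic gcd n^2 + 7n + 10.

10 + 7n + n^2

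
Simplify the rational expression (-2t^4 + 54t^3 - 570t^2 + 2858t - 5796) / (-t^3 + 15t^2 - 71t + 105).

(2t^3 - 40t^2 + 290t - 828)/(t^2 - 8t + 15)

Repeated division with remainder:
  -2t^4 + 54t^3 - 570t^2 + 2858t - 5796 = (2t - 24)(-t^3 + 15t^2 - 71t + 105) + (-68t^2 + 944t - 3276)
  -t^3 + 15t^2 - 71t + 105 = ((1/68)t - 19/1156)(-68t^2 + 944t - 3276) + (-(2112/289)t + 14784/289)
  -68t^2 + 944t - 3276 = ((4913/528)t - 11271/176)(-(2112/289)t + 14784/289) + (0)
Last nonzero remainder: -(2112/289)t + 14784/289. Dividing through by -2112/289 gives the monic gcd t - 7.
Cancel t - 7 from numerator and denominator to get the reduced form.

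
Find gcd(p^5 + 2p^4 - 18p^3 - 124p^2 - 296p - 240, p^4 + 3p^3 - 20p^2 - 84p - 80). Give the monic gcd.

p^2 + 4p + 4

Apply the Euclidean algorithm:
  p^5 + 2p^4 - 18p^3 - 124p^2 - 296p - 240 = (p - 1)(p^4 + 3p^3 - 20p^2 - 84p - 80) + (5p^3 - 60p^2 - 300p - 320)
  p^4 + 3p^3 - 20p^2 - 84p - 80 = ((1/5)p + 3)(5p^3 - 60p^2 - 300p - 320) + (220p^2 + 880p + 880)
  5p^3 - 60p^2 - 300p - 320 = ((1/44)p - 4/11)(220p^2 + 880p + 880) + (0)
Last nonzero remainder: 220p^2 + 880p + 880. Dividing through by 220 gives the monic gcd p^2 + 4p + 4.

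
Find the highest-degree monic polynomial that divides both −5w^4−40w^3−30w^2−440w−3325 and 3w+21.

w+7

Apply the Euclidean algorithm:
  −5w^4−40w^3−30w^2−440w−3325 = (−(5/3)w^3−(5/3)w^2+(5/3)w−475/3)(3w+21) + (0)
Last nonzero remainder: 3w+21. Dividing through by 3 gives the monic gcd w+7.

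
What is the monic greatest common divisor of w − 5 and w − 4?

Euclidean algorithm in ℚ[w]:
  w − 5 = (w − 4) + (−1)
  w − 4 = (−w + 4)(−1) + (0)
The last nonzero remainder is the constant −1, so the polynomials are coprime and gcd = 1.

1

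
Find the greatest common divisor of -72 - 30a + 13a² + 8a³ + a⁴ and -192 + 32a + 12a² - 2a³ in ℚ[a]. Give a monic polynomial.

4 + a

Apply the Euclidean algorithm:
  a⁴ + 8a³ + 13a² - 30a - 72 = (-(1/2)a - 7)(-2a³ + 12a² + 32a - 192) + (113a² + 98a - 1416)
  -2a³ + 12a² + 32a - 192 = (-(2/113)a + 1552/12769)(113a² + 98a - 1416) + (-(63504/12769)a - 254016/12769)
  113a² + 98a - 1416 = (-(1442897/63504)a + 753371/10584)(-(63504/12769)a - 254016/12769) + (0)
Last nonzero remainder: -(63504/12769)a - 254016/12769. Dividing through by -63504/12769 gives the monic gcd a + 4.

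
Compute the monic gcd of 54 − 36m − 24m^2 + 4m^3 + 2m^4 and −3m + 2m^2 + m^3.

−3 + 2m + m^2

Euclidean algorithm in ℚ[m]:
  2m^4 + 4m^3 − 24m^2 − 36m + 54 = (2m)(m^3 + 2m^2 − 3m) + (−18m^2 − 36m + 54)
  m^3 + 2m^2 − 3m = (−(1/18)m)(−18m^2 − 36m + 54) + (0)
Last nonzero remainder: −18m^2 − 36m + 54. Dividing through by −18 gives the monic gcd m^2 + 2m − 3.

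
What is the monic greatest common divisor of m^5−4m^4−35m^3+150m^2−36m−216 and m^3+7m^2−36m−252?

m^2−36

Apply the Euclidean algorithm:
  m^5−4m^4−35m^3+150m^2−36m−216 = (m^2−11m+78)(m^3+7m^2−36m−252) + (−540m^2+19440)
  m^3+7m^2−36m−252 = (−(1/540)m−7/540)(−540m^2+19440) + (0)
Last nonzero remainder: −540m^2+19440. Dividing through by −540 gives the monic gcd m^2−36.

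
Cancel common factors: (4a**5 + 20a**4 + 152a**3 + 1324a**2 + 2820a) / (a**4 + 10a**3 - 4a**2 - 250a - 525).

(4a**3 - 12a**2 + 188a)/(a**2 + 2a - 35)

Apply the Euclidean algorithm:
  4a**5 + 20a**4 + 152a**3 + 1324a**2 + 2820a = (4a - 20)(a**4 + 10a**3 - 4a**2 - 250a - 525) + (368a**3 + 2244a**2 - 80a - 10500)
  a**4 + 10a**3 - 4a**2 - 250a - 525 = ((1/368)a + 359/33856)(368a**3 + 2244a**2 - 80a - 10500) + (-(233415/8464)a**2 - (233415/1058)a - 3501225/8464)
  368a**3 + 2244a**2 - 80a - 10500 = (-(3114752/233415)a + 169280/6669)(-(233415/8464)a**2 - (233415/1058)a - 3501225/8464) + (0)
Last nonzero remainder: -(233415/8464)a**2 - (233415/1058)a - 3501225/8464. Dividing through by -233415/8464 gives the monic gcd a**2 + 8a + 15.
Cancel a**2 + 8a + 15 from numerator and denominator to get the reduced form.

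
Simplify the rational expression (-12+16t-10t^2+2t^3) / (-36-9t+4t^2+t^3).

Apply the Euclidean algorithm:
  2t^3-10t^2+16t-12 = (2)(t^3+4t^2-9t-36) + (-18t^2+34t+60)
  t^3+4t^2-9t-36 = (-(1/18)t-53/162)(-18t^2+34t+60) + ((442/81)t-442/27)
  -18t^2+34t+60 = (-(729/221)t-810/221)((442/81)t-442/27) + (0)
Last nonzero remainder: (442/81)t-442/27. Dividing through by 442/81 gives the monic gcd t-3.
Cancel t-3 from numerator and denominator to get the reduced form.

(4-4t+2t^2)/(12+7t+t^2)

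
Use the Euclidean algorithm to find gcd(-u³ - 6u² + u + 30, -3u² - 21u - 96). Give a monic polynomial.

1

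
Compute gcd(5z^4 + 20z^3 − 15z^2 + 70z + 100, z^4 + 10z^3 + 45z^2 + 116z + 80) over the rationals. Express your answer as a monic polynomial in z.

Repeated division with remainder:
  5z^4 + 20z^3 − 15z^2 + 70z + 100 = (5)(z^4 + 10z^3 + 45z^2 + 116z + 80) + (−30z^3 − 240z^2 − 510z − 300)
  z^4 + 10z^3 + 45z^2 + 116z + 80 = (−(1/30)z − 1/15)(−30z^3 − 240z^2 − 510z − 300) + (12z^2 + 72z + 60)
  −30z^3 − 240z^2 − 510z − 300 = (−(5/2)z − 5)(12z^2 + 72z + 60) + (0)
Last nonzero remainder: 12z^2 + 72z + 60. Dividing through by 12 gives the monic gcd z^2 + 6z + 5.

z^2 + 6z + 5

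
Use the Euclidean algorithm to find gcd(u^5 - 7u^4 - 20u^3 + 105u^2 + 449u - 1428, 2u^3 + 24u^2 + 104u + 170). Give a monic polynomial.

Repeated division with remainder:
  u^5 - 7u^4 - 20u^3 + 105u^2 + 449u - 1428 = ((1/2)u^2 - (19/2)u + 78)(2u^3 + 24u^2 + 104u + 170) + (-864u^2 - 6048u - 14688)
  2u^3 + 24u^2 + 104u + 170 = (-(1/432)u - 5/432)(-864u^2 - 6048u - 14688) + (0)
Last nonzero remainder: -864u^2 - 6048u - 14688. Dividing through by -864 gives the monic gcd u^2 + 7u + 17.

u^2 + 7u + 17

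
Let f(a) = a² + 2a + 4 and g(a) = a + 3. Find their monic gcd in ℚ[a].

1

Euclidean algorithm in ℚ[a]:
  a² + 2a + 4 = (a - 1)(a + 3) + (7)
  a + 3 = ((1/7)a + 3/7)(7) + (0)
The last nonzero remainder is the constant 7, so the polynomials are coprime and gcd = 1.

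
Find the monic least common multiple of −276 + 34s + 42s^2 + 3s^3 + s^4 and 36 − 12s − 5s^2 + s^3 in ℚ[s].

1656 − 480s − 218s^2 + 24s^3 − 3s^4 + s^5

Apply the Euclidean algorithm:
  s^4 + 3s^3 + 42s^2 + 34s − 276 = (s + 8)(s^3 − 5s^2 − 12s + 36) + (94s^2 + 94s − 564)
  s^3 − 5s^2 − 12s + 36 = ((1/94)s − 3/47)(94s^2 + 94s − 564) + (0)
Last nonzero remainder: 94s^2 + 94s − 564. Dividing through by 94 gives the monic gcd s^2 + s − 6.
Then lcm(f, g) = f·g / gcd(f, g); expanding and making the result monic gives the answer.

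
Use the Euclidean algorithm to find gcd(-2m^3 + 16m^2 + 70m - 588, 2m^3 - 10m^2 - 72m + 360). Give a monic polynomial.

m + 6

Euclidean algorithm in ℚ[m]:
  -2m^3 + 16m^2 + 70m - 588 = (-1)(2m^3 - 10m^2 - 72m + 360) + (6m^2 - 2m - 228)
  2m^3 - 10m^2 - 72m + 360 = ((1/3)m - 14/9)(6m^2 - 2m - 228) + ((8/9)m + 16/3)
  6m^2 - 2m - 228 = ((27/4)m - 171/4)((8/9)m + 16/3) + (0)
Last nonzero remainder: (8/9)m + 16/3. Dividing through by 8/9 gives the monic gcd m + 6.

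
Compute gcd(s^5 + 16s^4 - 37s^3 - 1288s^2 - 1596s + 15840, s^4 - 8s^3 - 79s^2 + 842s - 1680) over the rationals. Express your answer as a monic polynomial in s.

By polynomial division,
  s^5 + 16s^4 - 37s^3 - 1288s^2 - 1596s + 15840 = (s + 24)(s^4 - 8s^3 - 79s^2 + 842s - 1680) + (234s^3 - 234s^2 - 20124s + 56160)
  s^4 - 8s^3 - 79s^2 + 842s - 1680 = ((1/234)s - 7/234)(234s^3 - 234s^2 - 20124s + 56160) + (0)
Last nonzero remainder: 234s^3 - 234s^2 - 20124s + 56160. Dividing through by 234 gives the monic gcd s^3 - s^2 - 86s + 240.

s^3 - s^2 - 86s + 240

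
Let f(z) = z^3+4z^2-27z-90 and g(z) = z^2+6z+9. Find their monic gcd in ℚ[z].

z+3

Apply the Euclidean algorithm:
  z^3+4z^2-27z-90 = (z-2)(z^2+6z+9) + (-24z-72)
  z^2+6z+9 = (-(1/24)z-1/8)(-24z-72) + (0)
Last nonzero remainder: -24z-72. Dividing through by -24 gives the monic gcd z+3.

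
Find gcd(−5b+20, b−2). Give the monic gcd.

1

Apply the Euclidean algorithm:
  −5b+20 = (−5)(b−2) + (10)
  b−2 = ((1/10)b−1/5)(10) + (0)
The last nonzero remainder is the constant 10, so the polynomials are coprime and gcd = 1.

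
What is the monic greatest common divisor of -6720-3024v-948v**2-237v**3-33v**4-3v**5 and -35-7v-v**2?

35+7v+v**2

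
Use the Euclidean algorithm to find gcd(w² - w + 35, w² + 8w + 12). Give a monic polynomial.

By polynomial division,
  w² - w + 35 = (w² + 8w + 12) + (-9w + 23)
  w² + 8w + 12 = (-(1/9)w - 95/81)(-9w + 23) + (3157/81)
  -9w + 23 = (-(729/3157)w + 1863/3157)(3157/81) + (0)
The last nonzero remainder is the constant 3157/81, so the polynomials are coprime and gcd = 1.

1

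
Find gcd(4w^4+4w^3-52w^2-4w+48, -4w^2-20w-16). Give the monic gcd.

w^2+5w+4

Apply the Euclidean algorithm:
  4w^4+4w^3-52w^2-4w+48 = (-w^2+4w-3)(-4w^2-20w-16) + (0)
Last nonzero remainder: -4w^2-20w-16. Dividing through by -4 gives the monic gcd w^2+5w+4.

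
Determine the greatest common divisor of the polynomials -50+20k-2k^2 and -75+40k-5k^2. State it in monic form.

-5+k

By polynomial division,
  -2k^2+20k-50 = (2/5)(-5k^2+40k-75) + (4k-20)
  -5k^2+40k-75 = (-(5/4)k+15/4)(4k-20) + (0)
Last nonzero remainder: 4k-20. Dividing through by 4 gives the monic gcd k-5.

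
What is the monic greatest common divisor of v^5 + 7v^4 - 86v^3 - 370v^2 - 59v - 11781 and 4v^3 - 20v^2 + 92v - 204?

v^2 - 2v + 17

By polynomial division,
  v^5 + 7v^4 - 86v^3 - 370v^2 - 59v - 11781 = ((1/4)v^2 + 3v - 49/4)(4v^3 - 20v^2 + 92v - 204) + (-840v^2 + 1680v - 14280)
  4v^3 - 20v^2 + 92v - 204 = (-(1/210)v + 1/70)(-840v^2 + 1680v - 14280) + (0)
Last nonzero remainder: -840v^2 + 1680v - 14280. Dividing through by -840 gives the monic gcd v^2 - 2v + 17.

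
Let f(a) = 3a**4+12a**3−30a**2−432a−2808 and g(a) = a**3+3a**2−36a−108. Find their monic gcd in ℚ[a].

Apply the Euclidean algorithm:
  3a**4+12a**3−30a**2−432a−2808 = (3a+3)(a**3+3a**2−36a−108) + (69a**2−2484)
  a**3+3a**2−36a−108 = ((1/69)a+1/23)(69a**2−2484) + (0)
Last nonzero remainder: 69a**2−2484. Dividing through by 69 gives the monic gcd a**2−36.

a**2−36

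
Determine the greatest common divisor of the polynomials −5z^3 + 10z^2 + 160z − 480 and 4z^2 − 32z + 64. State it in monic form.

Apply the Euclidean algorithm:
  −5z^3 + 10z^2 + 160z − 480 = (−(5/4)z − 15/2)(4z^2 − 32z + 64) + (0)
Last nonzero remainder: 4z^2 − 32z + 64. Dividing through by 4 gives the monic gcd z^2 − 8z + 16.

z^2 − 8z + 16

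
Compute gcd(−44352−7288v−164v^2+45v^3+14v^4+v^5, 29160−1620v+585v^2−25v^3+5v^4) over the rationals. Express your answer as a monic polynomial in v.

Repeated division with remainder:
  v^5+14v^4+45v^3−164v^2−7288v−44352 = ((1/5)v+19/5)(5v^4−25v^3+585v^2−1620v+29160) + (23v^3−2063v^2−6964v−155160)
  5v^4−25v^3+585v^2−1620v+29160 = ((5/23)v+9740/529)(23v^3−2063v^2−6964v−155160) + ((21203945/529)v^2+(84815780/529)v+1526684040/529)
  23v^3−2063v^2−6964v−155160 = ((12167/21203945)v−227999/4240789)((21203945/529)v^2+(84815780/529)v+1526684040/529) + (0)
Last nonzero remainder: (21203945/529)v^2+(84815780/529)v+1526684040/529. Dividing through by 21203945/529 gives the monic gcd v^2+4v+72.

72+4v+v^2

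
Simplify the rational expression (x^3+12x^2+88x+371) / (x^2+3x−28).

By polynomial division,
  x^3+12x^2+88x+371 = (x+9)(x^2+3x−28) + (89x+623)
  x^2+3x−28 = ((1/89)x−4/89)(89x+623) + (0)
Last nonzero remainder: 89x+623. Dividing through by 89 gives the monic gcd x+7.
Cancel x+7 from numerator and denominator to get the reduced form.

(x^2+5x+53)/(x−4)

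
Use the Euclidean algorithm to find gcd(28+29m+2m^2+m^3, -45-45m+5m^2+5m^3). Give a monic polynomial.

1+m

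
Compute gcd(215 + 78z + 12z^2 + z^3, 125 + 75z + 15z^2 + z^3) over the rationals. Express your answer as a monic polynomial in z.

5 + z

Euclidean algorithm in ℚ[z]:
  z^3 + 12z^2 + 78z + 215 = (z^3 + 15z^2 + 75z + 125) + (-3z^2 + 3z + 90)
  z^3 + 15z^2 + 75z + 125 = (-(1/3)z - 16/3)(-3z^2 + 3z + 90) + (121z + 605)
  -3z^2 + 3z + 90 = (-(3/121)z + 18/121)(121z + 605) + (0)
Last nonzero remainder: 121z + 605. Dividing through by 121 gives the monic gcd z + 5.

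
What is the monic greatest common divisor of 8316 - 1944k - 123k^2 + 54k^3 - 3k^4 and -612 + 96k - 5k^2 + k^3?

-6 + k

Repeated division with remainder:
  -3k^4 + 54k^3 - 123k^2 - 1944k + 8316 = (-3k + 39)(k^3 - 5k^2 + 96k - 612) + (360k^2 - 7524k + 32184)
  k^3 - 5k^2 + 96k - 612 = ((1/360)k + 53/1200)(360k^2 - 7524k + 32184) + ((33891/100)k - 101673/50)
  360k^2 - 7524k + 32184 = ((12000/11297)k - 178800/11297)((33891/100)k - 101673/50) + (0)
Last nonzero remainder: (33891/100)k - 101673/50. Dividing through by 33891/100 gives the monic gcd k - 6.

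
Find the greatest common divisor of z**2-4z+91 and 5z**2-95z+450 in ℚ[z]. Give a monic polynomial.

1

Euclidean algorithm in ℚ[z]:
  z**2-4z+91 = (1/5)(5z**2-95z+450) + (15z+1)
  5z**2-95z+450 = ((1/3)z-286/45)(15z+1) + (20536/45)
  15z+1 = ((675/20536)z+45/20536)(20536/45) + (0)
The last nonzero remainder is the constant 20536/45, so the polynomials are coprime and gcd = 1.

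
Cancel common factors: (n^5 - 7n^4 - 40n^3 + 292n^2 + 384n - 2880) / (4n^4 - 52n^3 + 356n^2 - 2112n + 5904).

Euclidean algorithm in ℚ[n]:
  n^5 - 7n^4 - 40n^3 + 292n^2 + 384n - 2880 = ((1/4)n + 3/2)(4n^4 - 52n^3 + 356n^2 - 2112n + 5904) + (-51n^3 + 286n^2 + 2076n - 11736)
  4n^4 - 52n^3 + 356n^2 - 2112n + 5904 = (-(4/51)n + 1508/2601)(-51n^3 + 286n^2 + 2076n - 11736) + ((918172/2601)n^2 - (3672688/867)n + 3672688/289)
  -51n^3 + 286n^2 + 2076n - 11736 = (-(132651/918172)n - 423963/459086)((918172/2601)n^2 - (3672688/867)n + 3672688/289) + (0)
Last nonzero remainder: (918172/2601)n^2 - (3672688/867)n + 3672688/289. Dividing through by 918172/2601 gives the monic gcd n^2 - 12n + 36.
Cancel n^2 - 12n + 36 from numerator and denominator to get the reduced form.

(n^3 + 5n^2 - 16n - 80)/(4n^2 - 4n + 164)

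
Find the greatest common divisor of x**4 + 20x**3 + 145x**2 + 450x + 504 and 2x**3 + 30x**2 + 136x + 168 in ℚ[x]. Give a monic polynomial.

x**2 + 13x + 42

Repeated division with remainder:
  x**4 + 20x**3 + 145x**2 + 450x + 504 = ((1/2)x + 5/2)(2x**3 + 30x**2 + 136x + 168) + (2x**2 + 26x + 84)
  2x**3 + 30x**2 + 136x + 168 = (x + 2)(2x**2 + 26x + 84) + (0)
Last nonzero remainder: 2x**2 + 26x + 84. Dividing through by 2 gives the monic gcd x**2 + 13x + 42.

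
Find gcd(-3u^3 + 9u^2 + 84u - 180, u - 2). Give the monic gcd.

u - 2

By polynomial division,
  -3u^3 + 9u^2 + 84u - 180 = (-3u^2 + 3u + 90)(u - 2) + (0)
The last nonzero remainder u - 2 is already monic.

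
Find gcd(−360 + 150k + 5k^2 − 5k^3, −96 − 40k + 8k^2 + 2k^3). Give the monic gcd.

−24 + 2k + k^2

By polynomial division,
  −5k^3 + 5k^2 + 150k − 360 = (−5/2)(2k^3 + 8k^2 − 40k − 96) + (25k^2 + 50k − 600)
  2k^3 + 8k^2 − 40k − 96 = ((2/25)k + 4/25)(25k^2 + 50k − 600) + (0)
Last nonzero remainder: 25k^2 + 50k − 600. Dividing through by 25 gives the monic gcd k^2 + 2k − 24.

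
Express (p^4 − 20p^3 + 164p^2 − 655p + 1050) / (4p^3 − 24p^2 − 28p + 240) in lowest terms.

Repeated division with remainder:
  p^4 − 20p^3 + 164p^2 − 655p + 1050 = ((1/4)p − 7/2)(4p^3 − 24p^2 − 28p + 240) + (87p^2 − 813p + 1890)
  4p^3 − 24p^2 − 28p + 240 = ((4/87)p + 388/2523)(87p^2 − 813p + 1890) + ((8520/841)p − 42600/841)
  87p^2 − 813p + 1890 = ((24389/2840)p − 52983/1420)((8520/841)p − 42600/841) + (0)
Last nonzero remainder: (8520/841)p − 42600/841. Dividing through by 8520/841 gives the monic gcd p − 5.
Cancel p − 5 from numerator and denominator to get the reduced form.

(p^3 − 15p^2 + 89p − 210)/(4p^2 − 4p − 48)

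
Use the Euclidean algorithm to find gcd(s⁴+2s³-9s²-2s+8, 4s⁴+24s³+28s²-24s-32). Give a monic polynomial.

s³+4s²-s-4

By polynomial division,
  s⁴+2s³-9s²-2s+8 = (1/4)(4s⁴+24s³+28s²-24s-32) + (-4s³-16s²+4s+16)
  4s⁴+24s³+28s²-24s-32 = (-s-2)(-4s³-16s²+4s+16) + (0)
Last nonzero remainder: -4s³-16s²+4s+16. Dividing through by -4 gives the monic gcd s³+4s²-s-4.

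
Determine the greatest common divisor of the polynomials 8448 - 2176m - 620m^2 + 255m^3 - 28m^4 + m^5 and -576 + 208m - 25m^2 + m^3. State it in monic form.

64 - 16m + m^2

Apply the Euclidean algorithm:
  m^5 - 28m^4 + 255m^3 - 620m^2 - 2176m + 8448 = (m^2 - 3m - 28)(m^3 - 25m^2 + 208m - 576) + (-120m^2 + 1920m - 7680)
  m^3 - 25m^2 + 208m - 576 = (-(1/120)m + 3/40)(-120m^2 + 1920m - 7680) + (0)
Last nonzero remainder: -120m^2 + 1920m - 7680. Dividing through by -120 gives the monic gcd m^2 - 16m + 64.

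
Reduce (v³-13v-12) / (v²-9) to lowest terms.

(v²-3v-4)/(v-3)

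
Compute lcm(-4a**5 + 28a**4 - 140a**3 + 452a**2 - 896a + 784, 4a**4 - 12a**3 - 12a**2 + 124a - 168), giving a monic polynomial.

a**6 - 4a**5 + 14a**4 - 8a**3 - 115a**2 + 476a - 588

Euclidean algorithm in ℚ[a]:
  -4a**5 + 28a**4 - 140a**3 + 452a**2 - 896a + 784 = (-a + 4)(4a**4 - 12a**3 - 12a**2 + 124a - 168) + (-104a**3 + 624a**2 - 1560a + 1456)
  4a**4 - 12a**3 - 12a**2 + 124a - 168 = (-(1/26)a - 3/26)(-104a**3 + 624a**2 - 1560a + 1456) + (0)
Last nonzero remainder: -104a**3 + 624a**2 - 1560a + 1456. Dividing through by -104 gives the monic gcd a**3 - 6a**2 + 15a - 14.
Then lcm(f, g) = f·g / gcd(f, g); expanding and making the result monic gives the answer.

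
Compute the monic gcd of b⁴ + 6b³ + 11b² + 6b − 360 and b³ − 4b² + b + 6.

b − 3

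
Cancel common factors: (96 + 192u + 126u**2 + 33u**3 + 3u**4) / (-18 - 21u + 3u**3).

(16 + 8u + u**2)/(-3 + u)

By polynomial division,
  3u**4 + 33u**3 + 126u**2 + 192u + 96 = (u + 11)(3u**3 - 21u - 18) + (147u**2 + 441u + 294)
  3u**3 - 21u - 18 = ((1/49)u - 3/49)(147u**2 + 441u + 294) + (0)
Last nonzero remainder: 147u**2 + 441u + 294. Dividing through by 147 gives the monic gcd u**2 + 3u + 2.
Cancel u**2 + 3u + 2 from numerator and denominator to get the reduced form.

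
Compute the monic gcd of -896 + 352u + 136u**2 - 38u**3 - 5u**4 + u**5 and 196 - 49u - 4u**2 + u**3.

Apply the Euclidean algorithm:
  u**5 - 5u**4 - 38u**3 + 136u**2 + 352u - 896 = (u**2 - u + 7)(u**3 - 4u**2 - 49u + 196) + (-81u**2 + 891u - 2268)
  u**3 - 4u**2 - 49u + 196 = (-(1/81)u - 7/81)(-81u**2 + 891u - 2268) + (0)
Last nonzero remainder: -81u**2 + 891u - 2268. Dividing through by -81 gives the monic gcd u**2 - 11u + 28.

28 - 11u + u**2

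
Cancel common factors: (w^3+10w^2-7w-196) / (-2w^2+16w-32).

Apply the Euclidean algorithm:
  w^3+10w^2-7w-196 = (-(1/2)w-9)(-2w^2+16w-32) + (121w-484)
  -2w^2+16w-32 = (-(2/121)w+8/121)(121w-484) + (0)
Last nonzero remainder: 121w-484. Dividing through by 121 gives the monic gcd w-4.
Cancel w-4 from numerator and denominator to get the reduced form.

(-w^2-14w-49)/(2w-8)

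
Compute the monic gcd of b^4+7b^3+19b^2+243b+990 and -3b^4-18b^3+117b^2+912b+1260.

Repeated division with remainder:
  b^4+7b^3+19b^2+243b+990 = (-1/3)(-3b^4-18b^3+117b^2+912b+1260) + (b^3+58b^2+547b+1410)
  -3b^4-18b^3+117b^2+912b+1260 = (-3b+156)(b^3+58b^2+547b+1410) + (-7290b^2-80190b-218700)
  b^3+58b^2+547b+1410 = (-(1/7290)b-47/7290)(-7290b^2-80190b-218700) + (0)
Last nonzero remainder: -7290b^2-80190b-218700. Dividing through by -7290 gives the monic gcd b^2+11b+30.

b^2+11b+30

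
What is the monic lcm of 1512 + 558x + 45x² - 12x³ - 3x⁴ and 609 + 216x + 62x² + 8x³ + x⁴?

-14616 - 6402x - 1311x² - 100x³ + 22x⁴ + 6x⁵ + x⁶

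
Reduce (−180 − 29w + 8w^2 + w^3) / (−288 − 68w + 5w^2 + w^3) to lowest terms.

(−5 + w)/(−8 + w)

Apply the Euclidean algorithm:
  w^3 + 8w^2 − 29w − 180 = (w^3 + 5w^2 − 68w − 288) + (3w^2 + 39w + 108)
  w^3 + 5w^2 − 68w − 288 = ((1/3)w − 8/3)(3w^2 + 39w + 108) + (0)
Last nonzero remainder: 3w^2 + 39w + 108. Dividing through by 3 gives the monic gcd w^2 + 13w + 36.
Cancel w^2 + 13w + 36 from numerator and denominator to get the reduced form.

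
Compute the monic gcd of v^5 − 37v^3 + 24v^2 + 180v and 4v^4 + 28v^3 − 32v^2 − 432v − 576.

Repeated division with remainder:
  v^5 − 37v^3 + 24v^2 + 180v = ((1/4)v − 7/4)(4v^4 + 28v^3 − 32v^2 − 432v − 576) + (20v^3 + 76v^2 − 432v − 1008)
  4v^4 + 28v^3 − 32v^2 − 432v − 576 = ((1/5)v + 16/25)(20v^3 + 76v^2 − 432v − 1008) + ((144/25)v^2 + (1152/25)v + 1728/25)
  20v^3 + 76v^2 − 432v − 1008 = ((125/36)v − 175/12)((144/25)v^2 + (1152/25)v + 1728/25) + (0)
Last nonzero remainder: (144/25)v^2 + (1152/25)v + 1728/25. Dividing through by 144/25 gives the monic gcd v^2 + 8v + 12.

v^2 + 8v + 12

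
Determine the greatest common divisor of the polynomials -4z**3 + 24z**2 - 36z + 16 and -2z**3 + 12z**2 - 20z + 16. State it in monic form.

z - 4

Apply the Euclidean algorithm:
  -4z**3 + 24z**2 - 36z + 16 = (2)(-2z**3 + 12z**2 - 20z + 16) + (4z - 16)
  -2z**3 + 12z**2 - 20z + 16 = (-(1/2)z**2 + z - 1)(4z - 16) + (0)
Last nonzero remainder: 4z - 16. Dividing through by 4 gives the monic gcd z - 4.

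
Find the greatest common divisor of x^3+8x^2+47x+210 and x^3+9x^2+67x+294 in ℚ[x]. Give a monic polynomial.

x+6

By polynomial division,
  x^3+8x^2+47x+210 = (x^3+9x^2+67x+294) + (−x^2−20x−84)
  x^3+9x^2+67x+294 = (−x+11)(−x^2−20x−84) + (203x+1218)
  −x^2−20x−84 = (−(1/203)x−2/29)(203x+1218) + (0)
Last nonzero remainder: 203x+1218. Dividing through by 203 gives the monic gcd x+6.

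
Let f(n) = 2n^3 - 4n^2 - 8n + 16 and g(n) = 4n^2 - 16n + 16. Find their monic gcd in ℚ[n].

By polynomial division,
  2n^3 - 4n^2 - 8n + 16 = ((1/2)n + 1)(4n^2 - 16n + 16) + (0)
Last nonzero remainder: 4n^2 - 16n + 16. Dividing through by 4 gives the monic gcd n^2 - 4n + 4.

n^2 - 4n + 4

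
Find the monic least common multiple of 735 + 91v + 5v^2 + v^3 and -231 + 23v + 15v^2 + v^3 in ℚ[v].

-24255 + 2877v + 1298v^2 + 98v^3 + 13v^4 + v^5

Repeated division with remainder:
  v^3 + 5v^2 + 91v + 735 = (v^3 + 15v^2 + 23v - 231) + (-10v^2 + 68v + 966)
  v^3 + 15v^2 + 23v - 231 = (-(1/10)v - 109/50)(-10v^2 + 68v + 966) + ((6696/25)v + 46872/25)
  -10v^2 + 68v + 966 = (-(125/3348)v + 575/1116)((6696/25)v + 46872/25) + (0)
Last nonzero remainder: (6696/25)v + 46872/25. Dividing through by 6696/25 gives the monic gcd v + 7.
Then lcm(f, g) = f·g / gcd(f, g); expanding and making the result monic gives the answer.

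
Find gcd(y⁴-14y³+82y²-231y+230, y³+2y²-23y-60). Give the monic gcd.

By polynomial division,
  y⁴-14y³+82y²-231y+230 = (y-16)(y³+2y²-23y-60) + (137y²-539y-730)
  y³+2y²-23y-60 = ((1/137)y+813/18769)(137y²-539y-730) + ((106530/18769)y-532650/18769)
  137y²-539y-730 = ((2571353/106530)y+1370137/53265)((106530/18769)y-532650/18769) + (0)
Last nonzero remainder: (106530/18769)y-532650/18769. Dividing through by 106530/18769 gives the monic gcd y-5.

y-5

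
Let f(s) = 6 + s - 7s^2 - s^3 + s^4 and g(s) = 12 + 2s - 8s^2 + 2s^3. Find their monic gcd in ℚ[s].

-3 - 2s + s^2

Apply the Euclidean algorithm:
  s^4 - s^3 - 7s^2 + s + 6 = ((1/2)s + 3/2)(2s^3 - 8s^2 + 2s + 12) + (4s^2 - 8s - 12)
  2s^3 - 8s^2 + 2s + 12 = ((1/2)s - 1)(4s^2 - 8s - 12) + (0)
Last nonzero remainder: 4s^2 - 8s - 12. Dividing through by 4 gives the monic gcd s^2 - 2s - 3.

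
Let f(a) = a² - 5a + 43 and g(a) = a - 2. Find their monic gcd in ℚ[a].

1

Euclidean algorithm in ℚ[a]:
  a² - 5a + 43 = (a - 3)(a - 2) + (37)
  a - 2 = ((1/37)a - 2/37)(37) + (0)
The last nonzero remainder is the constant 37, so the polynomials are coprime and gcd = 1.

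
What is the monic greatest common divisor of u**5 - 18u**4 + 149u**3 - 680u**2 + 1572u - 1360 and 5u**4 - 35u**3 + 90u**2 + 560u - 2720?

u**3 - 11u**2 + 62u - 136

Repeated division with remainder:
  u**5 - 18u**4 + 149u**3 - 680u**2 + 1572u - 1360 = ((1/5)u - 11/5)(5u**4 - 35u**3 + 90u**2 + 560u - 2720) + (54u**3 - 594u**2 + 3348u - 7344)
  5u**4 - 35u**3 + 90u**2 + 560u - 2720 = ((5/54)u + 10/27)(54u**3 - 594u**2 + 3348u - 7344) + (0)
Last nonzero remainder: 54u**3 - 594u**2 + 3348u - 7344. Dividing through by 54 gives the monic gcd u**3 - 11u**2 + 62u - 136.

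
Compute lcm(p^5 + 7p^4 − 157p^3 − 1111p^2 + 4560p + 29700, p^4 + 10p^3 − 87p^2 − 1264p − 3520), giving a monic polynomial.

Repeated division with remainder:
  p^5 + 7p^4 − 157p^3 − 1111p^2 + 4560p + 29700 = (p − 3)(p^4 + 10p^3 − 87p^2 − 1264p − 3520) + (−40p^3 − 108p^2 + 4288p + 19140)
  p^4 + 10p^3 − 87p^2 − 1264p − 3520 = (−(1/40)p − 73/400)(−40p^3 − 108p^2 + 4288p + 19140) + ((49/100)p^2 − (147/50)p − 539/20)
  −40p^3 − 108p^2 + 4288p + 19140 = (−(4000/49)p − 34800/49)((49/100)p^2 − (147/50)p − 539/20) + (0)
Last nonzero remainder: (49/100)p^2 − (147/50)p − 539/20. Dividing through by 49/100 gives the monic gcd p^2 − 6p − 55.
Then lcm(f, g) = f·g / gcd(f, g); expanding and making the result monic gives the answer.

p^7 + 23p^6 + 19p^5 − 3175p^4 − 23264p^3 + 31556p^2 + 767040p + 1900800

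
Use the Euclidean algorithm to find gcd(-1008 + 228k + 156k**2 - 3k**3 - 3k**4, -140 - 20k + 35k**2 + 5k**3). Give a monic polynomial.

Euclidean algorithm in ℚ[k]:
  -3k**4 - 3k**3 + 156k**2 + 228k - 1008 = (-(3/5)k + 18/5)(5k**3 + 35k**2 - 20k - 140) + (18k**2 + 216k - 504)
  5k**3 + 35k**2 - 20k - 140 = ((5/18)k - 25/18)(18k**2 + 216k - 504) + (420k - 840)
  18k**2 + 216k - 504 = ((3/70)k + 3/5)(420k - 840) + (0)
Last nonzero remainder: 420k - 840. Dividing through by 420 gives the monic gcd k - 2.

-2 + k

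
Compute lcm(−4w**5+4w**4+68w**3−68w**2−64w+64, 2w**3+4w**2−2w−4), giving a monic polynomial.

w**6+w**5−19w**4−17w**3+50w**2+16w−32

Euclidean algorithm in ℚ[w]:
  −4w**5+4w**4+68w**3−68w**2−64w+64 = (−2w**2+6w+20)(2w**3+4w**2−2w−4) + (−144w**2+144)
  2w**3+4w**2−2w−4 = (−(1/72)w−1/36)(−144w**2+144) + (0)
Last nonzero remainder: −144w**2+144. Dividing through by −144 gives the monic gcd w**2−1.
Then lcm(f, g) = f·g / gcd(f, g); expanding and making the result monic gives the answer.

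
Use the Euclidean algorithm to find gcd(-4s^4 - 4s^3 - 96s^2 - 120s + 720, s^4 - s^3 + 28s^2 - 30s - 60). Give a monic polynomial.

By polynomial division,
  -4s^4 - 4s^3 - 96s^2 - 120s + 720 = (-4)(s^4 - s^3 + 28s^2 - 30s - 60) + (-8s^3 + 16s^2 - 240s + 480)
  s^4 - s^3 + 28s^2 - 30s - 60 = (-(1/8)s - 1/8)(-8s^3 + 16s^2 - 240s + 480) + (0)
Last nonzero remainder: -8s^3 + 16s^2 - 240s + 480. Dividing through by -8 gives the monic gcd s^3 - 2s^2 + 30s - 60.

s^3 - 2s^2 + 30s - 60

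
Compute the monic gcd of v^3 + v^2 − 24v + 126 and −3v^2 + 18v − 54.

v^2 − 6v + 18

Apply the Euclidean algorithm:
  v^3 + v^2 − 24v + 126 = (−(1/3)v − 7/3)(−3v^2 + 18v − 54) + (0)
Last nonzero remainder: −3v^2 + 18v − 54. Dividing through by −3 gives the monic gcd v^2 − 6v + 18.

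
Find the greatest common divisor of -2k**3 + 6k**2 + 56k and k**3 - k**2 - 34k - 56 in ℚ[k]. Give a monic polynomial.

k**2 - 3k - 28

Euclidean algorithm in ℚ[k]:
  -2k**3 + 6k**2 + 56k = (-2)(k**3 - k**2 - 34k - 56) + (4k**2 - 12k - 112)
  k**3 - k**2 - 34k - 56 = ((1/4)k + 1/2)(4k**2 - 12k - 112) + (0)
Last nonzero remainder: 4k**2 - 12k - 112. Dividing through by 4 gives the monic gcd k**2 - 3k - 28.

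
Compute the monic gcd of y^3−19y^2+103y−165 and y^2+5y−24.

y−3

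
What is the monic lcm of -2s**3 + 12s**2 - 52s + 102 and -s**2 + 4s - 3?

By polynomial division,
  -2s**3 + 12s**2 - 52s + 102 = (2s - 4)(-s**2 + 4s - 3) + (-30s + 90)
  -s**2 + 4s - 3 = ((1/30)s - 1/30)(-30s + 90) + (0)
Last nonzero remainder: -30s + 90. Dividing through by -30 gives the monic gcd s - 3.
Then lcm(f, g) = f·g / gcd(f, g); expanding and making the result monic gives the answer.

s**4 - 7s**3 + 32s**2 - 77s + 51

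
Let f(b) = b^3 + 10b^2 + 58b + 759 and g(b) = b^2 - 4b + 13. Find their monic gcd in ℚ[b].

1

By polynomial division,
  b^3 + 10b^2 + 58b + 759 = (b + 14)(b^2 - 4b + 13) + (101b + 577)
  b^2 - 4b + 13 = ((1/101)b - 981/10201)(101b + 577) + (698650/10201)
  101b + 577 = ((1030301/698650)b + 5885977/698650)(698650/10201) + (0)
The last nonzero remainder is the constant 698650/10201, so the polynomials are coprime and gcd = 1.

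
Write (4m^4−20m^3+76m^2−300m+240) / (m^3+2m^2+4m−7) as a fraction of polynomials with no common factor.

Repeated division with remainder:
  4m^4−20m^3+76m^2−300m+240 = (4m−28)(m^3+2m^2+4m−7) + (116m^2−160m+44)
  m^3+2m^2+4m−7 = ((1/116)m+49/1682)(116m^2−160m+44) + ((6965/841)m−6965/841)
  116m^2−160m+44 = ((97556/6965)m−37004/6965)((6965/841)m−6965/841) + (0)
Last nonzero remainder: (6965/841)m−6965/841. Dividing through by 6965/841 gives the monic gcd m−1.
Cancel m−1 from numerator and denominator to get the reduced form.

(4m^3−16m^2+60m−240)/(m^2+3m+7)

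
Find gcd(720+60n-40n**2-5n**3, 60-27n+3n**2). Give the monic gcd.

-4+n

Euclidean algorithm in ℚ[n]:
  -5n**3-40n**2+60n+720 = (-(5/3)n-85/3)(3n**2-27n+60) + (-605n+2420)
  3n**2-27n+60 = (-(3/605)n+3/121)(-605n+2420) + (0)
Last nonzero remainder: -605n+2420. Dividing through by -605 gives the monic gcd n-4.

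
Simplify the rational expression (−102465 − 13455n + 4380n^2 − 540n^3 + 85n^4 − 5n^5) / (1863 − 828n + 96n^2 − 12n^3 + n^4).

Repeated division with remainder:
  −5n^5 + 85n^4 − 540n^3 + 4380n^2 − 13455n − 102465 = (−5n + 25)(n^4 − 12n^3 + 96n^2 − 828n + 1863) + (240n^3 − 2160n^2 + 16560n − 149040)
  n^4 − 12n^3 + 96n^2 − 828n + 1863 = ((1/240)n − 1/80)(240n^3 − 2160n^2 + 16560n − 149040) + (0)
Last nonzero remainder: 240n^3 − 2160n^2 + 16560n − 149040. Dividing through by 240 gives the monic gcd n^3 − 9n^2 + 69n − 621.
Cancel n^3 − 9n^2 + 69n − 621 from numerator and denominator to get the reduced form.

(165 + 40n − 5n^2)/(−3 + n)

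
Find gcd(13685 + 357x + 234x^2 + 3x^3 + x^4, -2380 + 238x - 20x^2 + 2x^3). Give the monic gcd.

Apply the Euclidean algorithm:
  x^4 + 3x^3 + 234x^2 + 357x + 13685 = ((1/2)x + 13/2)(2x^3 - 20x^2 + 238x - 2380) + (245x^2 + 29155)
  2x^3 - 20x^2 + 238x - 2380 = ((2/245)x - 4/49)(245x^2 + 29155) + (0)
Last nonzero remainder: 245x^2 + 29155. Dividing through by 245 gives the monic gcd x^2 + 119.

119 + x^2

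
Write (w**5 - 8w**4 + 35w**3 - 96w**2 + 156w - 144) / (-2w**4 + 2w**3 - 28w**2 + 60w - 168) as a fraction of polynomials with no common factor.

By polynomial division,
  w**5 - 8w**4 + 35w**3 - 96w**2 + 156w - 144 = (-(1/2)w + 7/2)(-2w**4 + 2w**3 - 28w**2 + 60w - 168) + (14w**3 + 32w**2 - 138w + 444)
  -2w**4 + 2w**3 - 28w**2 + 60w - 168 = (-(1/7)w + 23/49)(14w**3 + 32w**2 - 138w + 444) + (-(3074/49)w**2 + (9222/49)w - 18444/49)
  14w**3 + 32w**2 - 138w + 444 = (-(343/1537)w - 1813/1537)(-(3074/49)w**2 + (9222/49)w - 18444/49) + (0)
Last nonzero remainder: -(3074/49)w**2 + (9222/49)w - 18444/49. Dividing through by -3074/49 gives the monic gcd w**2 - 3w + 6.
Cancel w**2 - 3w + 6 from numerator and denominator to get the reduced form.

(-w**3 + 5w**2 - 14w + 24)/(2w**2 + 4w + 28)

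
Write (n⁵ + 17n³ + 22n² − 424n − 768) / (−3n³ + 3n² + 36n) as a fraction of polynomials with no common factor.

Repeated division with remainder:
  n⁵ + 17n³ + 22n² − 424n − 768 = (−(1/3)n² − (1/3)n − 10)(−3n³ + 3n² + 36n) + (64n² − 64n − 768)
  −3n³ + 3n² + 36n = (−(3/64)n)(64n² − 64n − 768) + (0)
Last nonzero remainder: 64n² − 64n − 768. Dividing through by 64 gives the monic gcd n² − n − 12.
Cancel n² − n − 12 from numerator and denominator to get the reduced form.

(−n³ − n² − 30n − 64)/(3n)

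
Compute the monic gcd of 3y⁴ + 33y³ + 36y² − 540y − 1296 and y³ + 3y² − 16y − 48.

Repeated division with remainder:
  3y⁴ + 33y³ + 36y² − 540y − 1296 = (3y + 24)(y³ + 3y² − 16y − 48) + (12y² − 12y − 144)
  y³ + 3y² − 16y − 48 = ((1/12)y + 1/3)(12y² − 12y − 144) + (0)
Last nonzero remainder: 12y² − 12y − 144. Dividing through by 12 gives the monic gcd y² − y − 12.

y² − y − 12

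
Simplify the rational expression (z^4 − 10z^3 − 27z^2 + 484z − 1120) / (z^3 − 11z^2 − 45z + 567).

(z^3 − 17z^2 + 92z − 160)/(z^2 − 18z + 81)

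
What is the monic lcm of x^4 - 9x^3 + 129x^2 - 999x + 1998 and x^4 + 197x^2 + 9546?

x^6 - 9x^5 + 215x^4 - 1773x^3 + 13092x^2 - 85914x + 171828

Repeated division with remainder:
  x^4 - 9x^3 + 129x^2 - 999x + 1998 = (x^4 + 197x^2 + 9546) + (-9x^3 - 68x^2 - 999x - 7548)
  x^4 + 197x^2 + 9546 = (-(1/9)x + 68/81)(-9x^3 - 68x^2 - 999x - 7548) + ((11590/81)x^2 + 428830/27)
  -9x^3 - 68x^2 - 999x - 7548 = (-(729/11590)x - 2754/5795)((11590/81)x^2 + 428830/27) + (0)
Last nonzero remainder: (11590/81)x^2 + 428830/27. Dividing through by 11590/81 gives the monic gcd x^2 + 111.
Then lcm(f, g) = f·g / gcd(f, g); expanding and making the result monic gives the answer.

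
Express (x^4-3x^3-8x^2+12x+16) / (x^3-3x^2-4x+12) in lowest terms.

Repeated division with remainder:
  x^4-3x^3-8x^2+12x+16 = (x)(x^3-3x^2-4x+12) + (-4x^2+16)
  x^3-3x^2-4x+12 = (-(1/4)x+3/4)(-4x^2+16) + (0)
Last nonzero remainder: -4x^2+16. Dividing through by -4 gives the monic gcd x^2-4.
Cancel x^2-4 from numerator and denominator to get the reduced form.

(x^2-3x-4)/(x-3)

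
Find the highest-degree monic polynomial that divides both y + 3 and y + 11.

1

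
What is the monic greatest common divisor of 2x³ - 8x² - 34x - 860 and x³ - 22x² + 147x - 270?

Apply the Euclidean algorithm:
  2x³ - 8x² - 34x - 860 = (2)(x³ - 22x² + 147x - 270) + (36x² - 328x - 320)
  x³ - 22x² + 147x - 270 = ((1/36)x - 29/81)(36x² - 328x - 320) + ((3115/81)x - 31150/81)
  36x² - 328x - 320 = ((2916/3115)x + 2592/3115)((3115/81)x - 31150/81) + (0)
Last nonzero remainder: (3115/81)x - 31150/81. Dividing through by 3115/81 gives the monic gcd x - 10.

x - 10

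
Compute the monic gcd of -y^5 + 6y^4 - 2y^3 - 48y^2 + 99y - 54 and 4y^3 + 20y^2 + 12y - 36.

y^2 + 2y - 3

Apply the Euclidean algorithm:
  -y^5 + 6y^4 - 2y^3 - 48y^2 + 99y - 54 = (-(1/4)y^2 + (11/4)y - 27/2)(4y^3 + 20y^2 + 12y - 36) + (180y^2 + 360y - 540)
  4y^3 + 20y^2 + 12y - 36 = ((1/45)y + 1/15)(180y^2 + 360y - 540) + (0)
Last nonzero remainder: 180y^2 + 360y - 540. Dividing through by 180 gives the monic gcd y^2 + 2y - 3.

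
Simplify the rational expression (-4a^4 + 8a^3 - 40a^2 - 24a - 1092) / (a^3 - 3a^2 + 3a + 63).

(-4a^2 - 16a - 52)/(a + 3)

By polynomial division,
  -4a^4 + 8a^3 - 40a^2 - 24a - 1092 = (-4a - 4)(a^3 - 3a^2 + 3a + 63) + (-40a^2 + 240a - 840)
  a^3 - 3a^2 + 3a + 63 = (-(1/40)a - 3/40)(-40a^2 + 240a - 840) + (0)
Last nonzero remainder: -40a^2 + 240a - 840. Dividing through by -40 gives the monic gcd a^2 - 6a + 21.
Cancel a^2 - 6a + 21 from numerator and denominator to get the reduced form.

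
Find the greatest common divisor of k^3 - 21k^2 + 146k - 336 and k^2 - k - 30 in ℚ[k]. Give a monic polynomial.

k - 6

Repeated division with remainder:
  k^3 - 21k^2 + 146k - 336 = (k - 20)(k^2 - k - 30) + (156k - 936)
  k^2 - k - 30 = ((1/156)k + 5/156)(156k - 936) + (0)
Last nonzero remainder: 156k - 936. Dividing through by 156 gives the monic gcd k - 6.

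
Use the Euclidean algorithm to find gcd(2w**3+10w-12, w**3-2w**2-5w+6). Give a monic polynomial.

w-1

By polynomial division,
  2w**3+10w-12 = (2)(w**3-2w**2-5w+6) + (4w**2+20w-24)
  w**3-2w**2-5w+6 = ((1/4)w-7/4)(4w**2+20w-24) + (36w-36)
  4w**2+20w-24 = ((1/9)w+2/3)(36w-36) + (0)
Last nonzero remainder: 36w-36. Dividing through by 36 gives the monic gcd w-1.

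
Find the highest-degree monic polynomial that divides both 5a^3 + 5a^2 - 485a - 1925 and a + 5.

a + 5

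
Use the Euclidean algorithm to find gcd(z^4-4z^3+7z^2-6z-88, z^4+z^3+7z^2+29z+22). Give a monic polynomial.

By polynomial division,
  z^4-4z^3+7z^2-6z-88 = (z^4+z^3+7z^2+29z+22) + (-5z^3-35z-110)
  z^4+z^3+7z^2+29z+22 = (-(1/5)z-1/5)(-5z^3-35z-110) + (0)
Last nonzero remainder: -5z^3-35z-110. Dividing through by -5 gives the monic gcd z^3+7z+22.

z^3+7z+22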